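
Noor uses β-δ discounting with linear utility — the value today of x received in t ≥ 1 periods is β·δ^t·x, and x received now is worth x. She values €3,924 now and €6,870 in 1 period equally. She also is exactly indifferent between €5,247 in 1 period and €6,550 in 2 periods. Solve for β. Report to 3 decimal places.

From the later pair, β·δ^1·5247 = β·δ^2·6550; dividing through, δ = 5247/6550 = 0.80107.
Substituting δ into 3924 = β·δ·6870: β = 3924/(5503.342) ≈ 0.713.

β ≈ 0.713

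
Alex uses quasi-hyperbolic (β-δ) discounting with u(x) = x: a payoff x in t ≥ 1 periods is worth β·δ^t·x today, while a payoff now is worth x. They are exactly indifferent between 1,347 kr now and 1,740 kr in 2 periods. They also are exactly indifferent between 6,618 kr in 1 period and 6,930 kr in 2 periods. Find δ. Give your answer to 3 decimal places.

Both payoffs in the second observation are in the future, so β drops out: δ^1·6618 = δ^2·6930 ⇒ δ = 6618/6930 = 0.95498.

δ ≈ 0.955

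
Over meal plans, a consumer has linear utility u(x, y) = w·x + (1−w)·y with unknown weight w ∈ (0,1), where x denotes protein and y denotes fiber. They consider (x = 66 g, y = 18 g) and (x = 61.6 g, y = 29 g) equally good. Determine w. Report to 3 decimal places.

Indifference: w·66 + (1−w)·18 = w·61.6 + (1−w)·29.
w·(66−61.6) = (1−w)·(29−18), i.e. w·4.4 = (1−w)·11.
The marginal rate of substitution is 11/4.4, so w = 11/(4.4+11) = 0.714.

w = 0.714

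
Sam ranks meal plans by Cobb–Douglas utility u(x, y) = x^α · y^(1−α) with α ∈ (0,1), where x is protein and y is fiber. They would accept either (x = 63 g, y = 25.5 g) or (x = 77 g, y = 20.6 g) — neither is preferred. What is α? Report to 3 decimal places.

The Cobb–Douglas utilities coincide, so 63^α·25.5^(1−α) = 77^α·20.6^(1−α).
Taking logs: α·ln 63 + (1−α)·ln 25.5 = α·ln 77 + (1−α)·ln 20.6, i.e. α·-0.200671 = (1−α)·-0.213387.
With A = -0.200671 and B = -0.213387: α·A = (1−α)·B, so α = B/(A+B) = -0.213387/-0.414058 ≈ 0.515.

α ≈ 0.515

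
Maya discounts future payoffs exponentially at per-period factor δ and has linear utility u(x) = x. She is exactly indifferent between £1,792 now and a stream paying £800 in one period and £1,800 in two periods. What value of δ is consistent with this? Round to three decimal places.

δ ≈ 0.800

Equating present values: 1792 = 800δ + 1800δ².
Rearranged: 1800δ² + 800δ − 1792 = 0.
δ = (−800 + √(800² + 4·1800·1792)) / (2·1800) = (−800 + √13542400.00) / 3600 ≈ 0.800.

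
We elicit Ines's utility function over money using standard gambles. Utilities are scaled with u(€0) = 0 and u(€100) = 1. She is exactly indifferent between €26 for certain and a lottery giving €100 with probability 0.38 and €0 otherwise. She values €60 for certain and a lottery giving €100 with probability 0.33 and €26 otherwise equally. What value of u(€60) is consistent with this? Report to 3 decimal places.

The first gamble pins u(€26): it must equal 0.38·1 + 0.62·0 = 0.38.
The second indifference gives u(€60) = 0.33·u(€100) + 0.67·u(€26) = 0.33·1.00 + 0.67·0.38 = 0.5846.

0.585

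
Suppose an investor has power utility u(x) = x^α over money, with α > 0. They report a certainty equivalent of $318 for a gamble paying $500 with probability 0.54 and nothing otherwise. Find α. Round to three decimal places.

Since u(0) = 0, the lottery's EU is 0.54·500^α.
Equating: 318^α = 0.54·500^α, i.e. 0.6360^α = 0.54.
α = ln(0.54) / ln(318/500) = -0.616186/-0.452557 ≈ 1.362.

α ≈ 1.362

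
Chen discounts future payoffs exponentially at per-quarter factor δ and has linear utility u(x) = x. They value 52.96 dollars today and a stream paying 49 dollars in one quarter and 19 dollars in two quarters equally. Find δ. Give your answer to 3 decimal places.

δ ≈ 0.820

The stream is worth 49δ + 19δ² today, so 49δ + 19δ² = 52.96.
That is, 19δ² + 49δ − 52.96 = 0, a quadratic in δ.
By the quadratic formula (taking the positive root), δ = (−49 + √6425.96) / 38 ≈ 0.820.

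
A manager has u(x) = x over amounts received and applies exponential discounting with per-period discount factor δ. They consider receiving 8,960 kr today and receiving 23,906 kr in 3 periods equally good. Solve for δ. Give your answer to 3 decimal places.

δ ≈ 0.721

Equating discounted utilities: u(8960) = δ^3·u(23906) ⇒ δ^3 = u(8960)/u(23906).
With u(x) = x: δ^3 = 8960/23906 = 0.37480.
Hence δ = (0.37480)^(1/3) = 0.72100.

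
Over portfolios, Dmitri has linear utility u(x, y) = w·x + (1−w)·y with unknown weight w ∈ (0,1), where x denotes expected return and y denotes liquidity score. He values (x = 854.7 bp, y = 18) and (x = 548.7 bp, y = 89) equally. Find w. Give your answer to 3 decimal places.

Equating utilities: w·854.7 + (1−w)·18 = w·548.7 + (1−w)·89.
Collecting terms: w·306 = (1−w)·71.
So w/(1−w) = 71/306 = 0.2320, giving w = 71/(306+71) = 0.188.

w = 0.188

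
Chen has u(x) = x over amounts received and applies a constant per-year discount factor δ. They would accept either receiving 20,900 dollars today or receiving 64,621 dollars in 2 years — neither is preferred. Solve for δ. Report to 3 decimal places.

Indifference means u(20900) = δ^2 · u(64621), so δ^2 = u(20900)/u(64621).
With u(x) = x: δ^2 = 20900/64621 = 0.32342.
So δ = 0.32342^(1/2) ≈ 0.569.

δ ≈ 0.569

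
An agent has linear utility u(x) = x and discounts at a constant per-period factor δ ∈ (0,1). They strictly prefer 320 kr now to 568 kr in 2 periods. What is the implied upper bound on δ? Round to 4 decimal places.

δ < 0.7506

The preference means 320 > δ^2·568.
So δ^2 < 320/568 = 0.56338; taking the square root of both positive sides preserves the inequality.
δ < (320/568)^(1/2) ≈ 0.7506.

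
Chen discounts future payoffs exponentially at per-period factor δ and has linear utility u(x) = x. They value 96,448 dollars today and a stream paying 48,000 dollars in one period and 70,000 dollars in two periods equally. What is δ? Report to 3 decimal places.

δ ≈ 0.880

The stream is worth 48000δ + 70000δ² today, so 48000δ + 70000δ² = 96448.
So 70000δ² + 48000δ − 96448 = 0.
δ = (−48000 + √(48000² + 4·70000·96448)) / (2·70000) = (−48000 + √29309440000.00) / 140000 ≈ 0.880.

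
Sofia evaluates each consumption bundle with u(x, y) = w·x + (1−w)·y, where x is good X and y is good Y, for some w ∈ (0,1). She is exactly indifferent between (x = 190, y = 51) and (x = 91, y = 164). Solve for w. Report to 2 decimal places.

w = 0.53

u(190,51) = u(91,164) means w·190 + (1−w)·51 = w·91 + (1−w)·164.
w·(190−91) = (1−w)·(164−51), i.e. w·99 = (1−w)·113.
The marginal rate of substitution is 113/99, so w = 113/(99+113) = 0.53.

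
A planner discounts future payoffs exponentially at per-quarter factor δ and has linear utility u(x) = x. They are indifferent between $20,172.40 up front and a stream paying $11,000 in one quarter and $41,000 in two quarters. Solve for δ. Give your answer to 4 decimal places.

Present value of the stream is 11000·δ + 41000·δ². Indifference gives 11000δ + 41000δ² = 20172.40.
That is, 41000δ² + 11000δ − 20172.40 = 0, a quadratic in δ.
By the quadratic formula (taking the positive root), δ = (−11000 + √3429273600.00) / 82000 ≈ 0.5800.

δ ≈ 0.5800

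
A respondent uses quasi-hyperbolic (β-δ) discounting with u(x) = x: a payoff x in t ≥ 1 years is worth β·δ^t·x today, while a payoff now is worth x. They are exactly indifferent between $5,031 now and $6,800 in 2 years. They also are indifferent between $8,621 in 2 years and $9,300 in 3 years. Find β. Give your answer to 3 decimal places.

β ≈ 0.861

The second indifference involves only future payoffs, so β cancels: β·δ^2·8621 = β·δ^3·9300, giving δ = 8621/9300 = 0.92699.
Now use the now-vs-future pair: 5031 = β·δ^2·6800 gives β = 5031/(0.85931·6800) ≈ 0.861.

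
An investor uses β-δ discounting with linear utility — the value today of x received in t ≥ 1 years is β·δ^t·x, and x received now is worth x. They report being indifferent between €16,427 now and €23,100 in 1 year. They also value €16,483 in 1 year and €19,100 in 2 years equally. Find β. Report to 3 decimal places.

Both payoffs in the second observation are in the future, so β drops out: δ^1·16483 = δ^2·19100 ⇒ δ = 16483/19100 = 0.86298.
Now use the now-vs-future pair: 16427 = β·δ·23100 gives β = 16427/(0.86298·23100) ≈ 0.824.

β ≈ 0.824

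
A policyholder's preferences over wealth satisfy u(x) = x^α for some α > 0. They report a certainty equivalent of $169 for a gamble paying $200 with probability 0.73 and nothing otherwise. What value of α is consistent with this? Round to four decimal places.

α ≈ 1.8686

EU(lottery) = 0.73·200^α + 0.27·0 = 0.73·200^α.
Indifference: 169^α = 0.73·200^α, so (169/200)^α = 0.73.
α = ln(0.73) / ln(169/200) = -0.3147107/-0.1684187 ≈ 1.8686.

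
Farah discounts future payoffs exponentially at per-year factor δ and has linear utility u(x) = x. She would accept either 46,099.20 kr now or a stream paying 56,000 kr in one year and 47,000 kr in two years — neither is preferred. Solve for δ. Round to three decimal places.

Equating present values: 46099.20 = 56000δ + 47000δ².
Rearranged: 47000δ² + 56000δ − 46099.20 = 0.
δ = (−56000 + √(56000² + 4·47000·46099.20)) / (2·47000) = (−56000 + √11802649600.00) / 94000 ≈ 0.560.

δ ≈ 0.560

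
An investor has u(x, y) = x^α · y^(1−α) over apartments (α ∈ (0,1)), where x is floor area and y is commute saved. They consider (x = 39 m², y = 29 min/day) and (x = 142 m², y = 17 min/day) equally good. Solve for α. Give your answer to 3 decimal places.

α ≈ 0.292

Indifference: 39^α · 29^(1−α) = 142^α · 17^(1−α).
(39/142)^α = (17/29)^(1−α); take logs: α·ln(39/142) = (1−α)·ln(17/29), i.e. α·-1.292265 = (1−α)·-0.534082.
So α/(1−α) = (-0.534082)/(-1.292265) = 0.413291, and α = 0.413291/1.413291 ≈ 0.292.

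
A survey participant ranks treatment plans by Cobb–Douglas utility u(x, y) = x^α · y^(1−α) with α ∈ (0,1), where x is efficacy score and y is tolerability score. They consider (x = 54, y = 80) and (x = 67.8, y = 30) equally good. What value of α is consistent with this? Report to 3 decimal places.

Indifference: 54^α · 80^(1−α) = 67.8^α · 30^(1−α).
Taking logs: α·ln 54 + (1−α)·ln 80 = α·ln 67.8 + (1−α)·ln 30, i.e. α·-0.227578 = (1−α)·-0.980829.
With A = -0.227578 and B = -0.980829: α·A = (1−α)·B, so α = B/(A+B) = -0.980829/-1.208407 ≈ 0.812.

α ≈ 0.812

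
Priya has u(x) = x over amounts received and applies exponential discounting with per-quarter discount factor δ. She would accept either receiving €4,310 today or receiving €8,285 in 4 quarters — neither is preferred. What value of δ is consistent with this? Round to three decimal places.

Equating discounted utilities: u(4310) = δ^4·u(8285) ⇒ δ^4 = u(4310)/u(8285).
With u(x) = x: δ^4 = 4310/8285 = 0.52022.
Hence δ = (0.52022)^(1/4) = 0.84927.

δ ≈ 0.849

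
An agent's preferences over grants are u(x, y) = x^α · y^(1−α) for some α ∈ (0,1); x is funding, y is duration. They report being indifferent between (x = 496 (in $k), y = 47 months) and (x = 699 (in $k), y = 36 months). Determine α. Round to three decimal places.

α ≈ 0.437

The Cobb–Douglas utilities coincide, so 496^α·47^(1−α) = 699^α·36^(1−α).
Taking logs: α·ln 496 + (1−α)·ln 47 = α·ln 699 + (1−α)·ln 36, i.e. α·-0.343075 = (1−α)·-0.266629.
So α/(1−α) = (-0.266629)/(-0.343075) = 0.777174, and α = 0.777174/1.777174 ≈ 0.437.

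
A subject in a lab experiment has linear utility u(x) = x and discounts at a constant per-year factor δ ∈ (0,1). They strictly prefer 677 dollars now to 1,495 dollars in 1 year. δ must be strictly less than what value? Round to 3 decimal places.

The preference means 677 > δ·1495.
So δ < 677/1495 = 0.45284.

δ < 0.453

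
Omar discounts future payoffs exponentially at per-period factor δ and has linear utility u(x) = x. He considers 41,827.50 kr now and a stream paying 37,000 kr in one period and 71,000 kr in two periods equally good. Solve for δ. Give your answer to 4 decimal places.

The stream is worth 37000δ + 71000δ² today, so 37000δ + 71000δ² = 41827.50.
So 71000δ² + 37000δ − 41827.50 = 0.
By the quadratic formula (taking the positive root), δ = (−37000 + √13248010000.00) / 142000 ≈ 0.5500.

δ ≈ 0.5500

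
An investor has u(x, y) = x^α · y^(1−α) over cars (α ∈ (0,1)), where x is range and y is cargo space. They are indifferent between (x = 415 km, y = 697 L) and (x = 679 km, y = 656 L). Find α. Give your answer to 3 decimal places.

The Cobb–Douglas utilities coincide, so 415^α·697^(1−α) = 679^α·656^(1−α).
(415/679)^α = (656/697)^(1−α); take logs: α·ln(415/679) = (1−α)·ln(656/697), i.e. α·-0.492343 = (1−α)·-0.060625.
Thus α·(-0.552968) = -0.060625, so α = -0.060625/-0.552968 ≈ 0.110.

α ≈ 0.110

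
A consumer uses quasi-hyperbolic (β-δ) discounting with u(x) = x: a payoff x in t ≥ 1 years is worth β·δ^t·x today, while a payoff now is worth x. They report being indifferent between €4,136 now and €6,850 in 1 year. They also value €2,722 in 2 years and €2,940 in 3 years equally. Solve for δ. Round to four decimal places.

δ ≈ 0.9259

Both payoffs in the second observation are in the future, so β drops out: δ^2·2722 = δ^3·2940 ⇒ δ = 2722/2940 = 0.92585.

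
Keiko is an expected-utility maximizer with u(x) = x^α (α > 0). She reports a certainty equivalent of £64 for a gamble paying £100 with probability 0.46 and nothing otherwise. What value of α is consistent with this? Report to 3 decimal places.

α ≈ 1.740

Since u(0) = 0, the lottery's EU is 0.46·100^α.
Indifference: 64^α = 0.46·100^α, so (64/100)^α = 0.46.
α = ln(0.46) / ln(64/100) = -0.776529/-0.446287 ≈ 1.740.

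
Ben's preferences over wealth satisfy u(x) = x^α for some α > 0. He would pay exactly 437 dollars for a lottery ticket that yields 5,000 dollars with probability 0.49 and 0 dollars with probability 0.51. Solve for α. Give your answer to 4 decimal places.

The lottery's expected utility is 0.49·u(5000) + 0.51·u(0) = 0.49·5000^α (since u(0) = 0 for α > 0).
Setting u(437) equal to that: 437^α = 0.49·5000^α ⇒ (437/5000)^α = 0.49.
α = ln(0.49) / ln(437/5000) = -0.7133499/-2.4372600 ≈ 0.2927.

α ≈ 0.2927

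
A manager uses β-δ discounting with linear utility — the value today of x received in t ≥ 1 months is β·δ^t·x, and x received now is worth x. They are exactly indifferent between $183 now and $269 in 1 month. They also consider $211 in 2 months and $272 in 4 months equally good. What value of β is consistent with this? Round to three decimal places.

β ≈ 0.772

From the later pair, β·δ^2·211 = β·δ^4·272; dividing through, δ^2 = 211/272 = 0.77574, so δ = 0.88076.
Substituting δ into 183 = β·δ·269: β = 183/(236.924) ≈ 0.772.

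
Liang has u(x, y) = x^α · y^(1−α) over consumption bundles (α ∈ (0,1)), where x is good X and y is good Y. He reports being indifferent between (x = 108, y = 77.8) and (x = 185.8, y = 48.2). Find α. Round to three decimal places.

Indifference: 108^α · 77.8^(1−α) = 185.8^α · 48.2^(1−α).
Taking logs: α·ln 108 + (1−α)·ln 77.8 = α·ln 185.8 + (1−α)·ln 48.2, i.e. α·-0.542540 = (1−α)·-0.478782.
Thus α·(-1.021322) = -0.478782, so α = -0.478782/-1.021322 ≈ 0.469.

α ≈ 0.469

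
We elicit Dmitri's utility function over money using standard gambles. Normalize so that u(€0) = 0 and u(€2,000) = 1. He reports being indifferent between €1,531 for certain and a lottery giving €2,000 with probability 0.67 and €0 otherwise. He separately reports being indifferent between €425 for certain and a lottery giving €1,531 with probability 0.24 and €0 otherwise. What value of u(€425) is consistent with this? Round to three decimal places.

First, u(€1,531) = 0.67·u(€2,000) + 0.33·u(€0) = 0.67.
Then u(€425) = 0.24·u(€1,531) + 0.76·u(€0) = 0.24·0.67 + 0.76·0.00 = 0.1608.

0.161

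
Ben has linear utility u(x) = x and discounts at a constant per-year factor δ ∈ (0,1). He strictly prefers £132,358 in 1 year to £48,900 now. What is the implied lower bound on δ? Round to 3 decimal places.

Under u(x) = x this choice says 48900 < δ·132358.
So δ > 48900/132358 = 0.36945.

δ > 0.369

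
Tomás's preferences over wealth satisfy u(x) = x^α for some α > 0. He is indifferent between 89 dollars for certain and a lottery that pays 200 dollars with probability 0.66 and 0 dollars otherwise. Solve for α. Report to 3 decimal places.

The lottery's expected utility is 0.66·u(200) + 0.34·u(0) = 0.66·200^α (since u(0) = 0 for α > 0).
Setting u(89) equal to that: 89^α = 0.66·200^α ⇒ (89/200)^α = 0.66.
α = ln(0.66) / ln(89/200) = -0.415515/-0.809681 ≈ 0.513.

α ≈ 0.513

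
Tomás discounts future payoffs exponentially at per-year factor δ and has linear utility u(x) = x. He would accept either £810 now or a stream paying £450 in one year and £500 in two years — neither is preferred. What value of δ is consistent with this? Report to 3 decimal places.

δ ≈ 0.900

The stream is worth 450δ + 500δ² today, so 450δ + 500δ² = 810.
That is, 500δ² + 450δ − 810 = 0, a quadratic in δ.
By the quadratic formula (taking the positive root), δ = (−450 + √1822500.00) / 1000 ≈ 0.900.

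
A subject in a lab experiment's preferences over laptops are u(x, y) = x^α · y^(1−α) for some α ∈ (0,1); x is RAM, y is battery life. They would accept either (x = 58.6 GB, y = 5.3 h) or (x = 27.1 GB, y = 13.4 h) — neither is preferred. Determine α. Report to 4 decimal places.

α ≈ 0.5460

Indifference: 58.6^α · 5.3^(1−α) = 27.1^α · 13.4^(1−α).
(58.6/27.1)^α = (13.4/5.3)^(1−α); take logs: α·ln(58.6/27.1) = (1−α)·ln(13.4/5.3), i.e. α·0.7712010 = (1−α)·0.9275479.
So α/(1−α) = (0.9275479)/(0.7712010) = 1.2027317, and α = 1.2027317/2.2027317 ≈ 0.5460.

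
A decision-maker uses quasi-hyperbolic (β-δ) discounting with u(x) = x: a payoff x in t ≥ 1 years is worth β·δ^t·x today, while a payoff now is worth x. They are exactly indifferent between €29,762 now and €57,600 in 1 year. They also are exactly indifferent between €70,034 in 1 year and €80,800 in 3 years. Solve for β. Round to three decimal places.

From the later pair, β·δ^1·70034 = β·δ^3·80800; dividing through, δ^2 = 70034/80800 = 0.86676, so δ = 0.93100.
The first indifference: 29762 = β·δ·57600, so β = 29762/(δ·57600) = 29762/(0.93100·57600) ≈ 0.555.

β ≈ 0.555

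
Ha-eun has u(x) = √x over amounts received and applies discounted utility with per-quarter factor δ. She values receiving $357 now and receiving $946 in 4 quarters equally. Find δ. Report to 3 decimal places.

δ ≈ 0.885

Equating discounted utilities: u(357) = δ^4·u(946) ⇒ δ^4 = u(357)/u(946).
Since u(x) = √x, δ^4 = √(357/946) = 0.61431.
Taking the 4th root: δ = 0.61431^(1/4) ≈ 0.885.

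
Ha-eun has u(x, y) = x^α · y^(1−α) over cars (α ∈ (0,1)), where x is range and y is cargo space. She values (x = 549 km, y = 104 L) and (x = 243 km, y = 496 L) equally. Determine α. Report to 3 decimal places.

Indifference: 549^α · 104^(1−α) = 243^α · 496^(1−α).
Rearrange to (549/243)^α = (496/104)^(1−α) and take logs: α·0.815037 = (1−α)·1.562185.
So α/(1−α) = (1.562185)/(0.815037) = 1.916704, and α = 1.916704/2.916704 ≈ 0.657.

α ≈ 0.657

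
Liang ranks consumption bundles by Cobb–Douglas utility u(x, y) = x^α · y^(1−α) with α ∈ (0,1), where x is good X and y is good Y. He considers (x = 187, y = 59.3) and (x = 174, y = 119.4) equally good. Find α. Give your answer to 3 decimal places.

Set the two utilities equal: 187^α·59.3^(1−α) = 174^α·119.4^(1−α).
(187/174)^α = (119.4/59.3)^(1−α); take logs: α·ln(187/174) = (1−α)·ln(119.4/59.3), i.e. α·0.072053 = (1−α)·0.699870.
So α/(1−α) = (0.699870)/(0.072053) = 9.713267, and α = 9.713267/10.713267 ≈ 0.907.

α ≈ 0.907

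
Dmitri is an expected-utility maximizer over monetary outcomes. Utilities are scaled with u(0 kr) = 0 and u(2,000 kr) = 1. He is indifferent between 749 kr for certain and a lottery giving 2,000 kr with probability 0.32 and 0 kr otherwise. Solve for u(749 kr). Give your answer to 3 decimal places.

0.320

The indifference gives u(749 kr) = 0.32·u(2,000 kr) + 0.68·u(0 kr) = 0.32·1 + 0.68·0 = 0.32.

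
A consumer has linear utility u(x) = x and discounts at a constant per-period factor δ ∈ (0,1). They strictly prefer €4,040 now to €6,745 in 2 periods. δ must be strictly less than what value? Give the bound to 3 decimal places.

The preference means 4040 > δ^2·6745.
Hence δ^2 < 4040/6745 = 0.59896, and x ↦ x^(1/2) is increasing on (0,∞).
δ < (4040/6745)^(1/2) ≈ 0.774.

δ < 0.774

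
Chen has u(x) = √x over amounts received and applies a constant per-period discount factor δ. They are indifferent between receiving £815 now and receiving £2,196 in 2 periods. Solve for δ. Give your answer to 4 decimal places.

Indifference means u(815) = δ^2 · u(2196), so δ^2 = u(815)/u(2196).
Since u(x) = √x, δ^2 = √(815/2196) = 0.60920.
So δ = 0.60920^(1/2) ≈ 0.7805.

δ ≈ 0.7805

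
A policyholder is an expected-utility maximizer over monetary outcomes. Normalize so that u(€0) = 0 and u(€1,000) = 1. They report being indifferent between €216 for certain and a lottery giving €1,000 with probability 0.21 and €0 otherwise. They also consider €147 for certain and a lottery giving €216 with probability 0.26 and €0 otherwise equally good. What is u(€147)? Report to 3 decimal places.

0.055

From the first indifference, u(€216) = 0.21·u(€1,000) + 0.79·u(€0) = 0.21·1 + 0.79·0 = 0.21.
Chaining: u(€147) = 0.26·0.21 + 0.74·0.00 = 0.0546.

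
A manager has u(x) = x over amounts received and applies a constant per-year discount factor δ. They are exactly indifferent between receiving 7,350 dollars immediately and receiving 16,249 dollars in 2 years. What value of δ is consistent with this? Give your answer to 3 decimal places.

δ ≈ 0.673

Indifference means u(7350) = δ^2 · u(16249), so δ^2 = u(7350)/u(16249).
With u(x) = x: δ^2 = 7350/16249 = 0.45234.
Hence δ = (0.45234)^(1/2) = 0.67256.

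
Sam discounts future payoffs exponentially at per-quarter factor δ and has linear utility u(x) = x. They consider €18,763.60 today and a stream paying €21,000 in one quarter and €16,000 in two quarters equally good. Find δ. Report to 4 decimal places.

δ ≈ 0.6100

Present value of the stream is 21000·δ + 16000·δ². Indifference gives 21000δ + 16000δ² = 18763.60.
So 16000δ² + 21000δ − 18763.60 = 0.
The positive root is δ = [−21000 + √(21000² + 4·16000·18763.60)] / (2·16000) = (−21000 + 40520.000)/32000 ≈ 0.6100.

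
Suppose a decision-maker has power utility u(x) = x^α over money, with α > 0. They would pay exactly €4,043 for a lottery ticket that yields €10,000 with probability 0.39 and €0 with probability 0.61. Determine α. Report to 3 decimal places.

The lottery's expected utility is 0.39·u(10000) + 0.61·u(0) = 0.39·10000^α (since u(0) = 0 for α > 0).
Equating: 4043^α = 0.39·10000^α, i.e. 0.4043^α = 0.39.
Take logs: α = ln 0.39 / ln(4043/10000) ≈ 1.03976.

α ≈ 1.040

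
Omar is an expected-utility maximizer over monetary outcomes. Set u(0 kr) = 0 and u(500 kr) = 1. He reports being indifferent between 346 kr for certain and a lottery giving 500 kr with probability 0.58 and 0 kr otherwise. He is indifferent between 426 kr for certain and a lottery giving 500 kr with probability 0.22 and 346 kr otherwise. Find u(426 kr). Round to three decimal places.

First, u(346 kr) = 0.58·u(500 kr) + 0.42·u(0 kr) = 0.58.
The second indifference gives u(426 kr) = 0.22·u(500 kr) + 0.78·u(346 kr) = 0.22·1.00 + 0.78·0.58 = 0.6724.

0.672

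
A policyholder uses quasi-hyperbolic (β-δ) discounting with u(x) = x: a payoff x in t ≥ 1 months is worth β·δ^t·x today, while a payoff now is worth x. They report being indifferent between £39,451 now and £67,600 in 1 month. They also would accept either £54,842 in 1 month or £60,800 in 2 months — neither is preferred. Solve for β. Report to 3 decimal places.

β ≈ 0.647

The second indifference involves only future payoffs, so β cancels: β·δ^1·54842 = β·δ^2·60800, giving δ = 54842/60800 = 0.90201.
The first indifference: 39451 = β·δ·67600, so β = 39451/(δ·67600) = 39451/(0.90201·67600) ≈ 0.647.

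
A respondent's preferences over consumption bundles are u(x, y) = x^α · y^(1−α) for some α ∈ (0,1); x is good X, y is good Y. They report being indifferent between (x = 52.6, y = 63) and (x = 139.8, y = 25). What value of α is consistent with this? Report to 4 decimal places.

Set the two utilities equal: 52.6^α·63^(1−α) = 139.8^α·25^(1−α).
Taking logs: α·ln 52.6 + (1−α)·ln 63 = α·ln 139.8 + (1−α)·ln 25, i.e. α·-0.9774967 = (1−α)·-0.9242589.
So α/(1−α) = (-0.9242589)/(-0.9774967) = 0.9455366, and α = 0.9455366/1.9455366 ≈ 0.4860.

α ≈ 0.4860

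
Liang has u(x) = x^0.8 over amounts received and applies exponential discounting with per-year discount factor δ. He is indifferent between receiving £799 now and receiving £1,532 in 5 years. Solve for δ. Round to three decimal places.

The payoff in 5 years is discounted by δ^5, so u(799) = δ^5·u(1532) and δ^5 = u(799)/u(1532).
With u(x) = x^0.8: δ^5 = 799^0.8/1532^0.8 = (799/1532)^0.8 = 0.59406.
Hence δ = (0.59406)^(1/5) = 0.90109.

δ ≈ 0.901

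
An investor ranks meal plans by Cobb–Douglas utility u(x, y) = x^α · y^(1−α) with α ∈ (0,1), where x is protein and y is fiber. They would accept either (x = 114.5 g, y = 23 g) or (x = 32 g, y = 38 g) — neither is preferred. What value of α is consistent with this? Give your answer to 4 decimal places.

α ≈ 0.2826

The Cobb–Douglas utilities coincide, so 114.5^α·23^(1−α) = 32^α·38^(1−α).
Rearrange to (114.5/32)^α = (38/23)^(1−α) and take logs: α·1.2748389 = (1−α)·0.5020919.
Thus α·(1.7769308) = 0.5020919, so α = 0.5020919/1.7769308 ≈ 0.2826.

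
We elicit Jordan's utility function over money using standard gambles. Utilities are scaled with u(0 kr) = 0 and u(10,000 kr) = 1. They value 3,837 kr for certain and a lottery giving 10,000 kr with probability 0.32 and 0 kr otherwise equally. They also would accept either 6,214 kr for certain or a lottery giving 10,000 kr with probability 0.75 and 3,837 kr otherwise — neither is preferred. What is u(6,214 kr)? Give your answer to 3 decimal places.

First, u(3,837 kr) = 0.32·u(10,000 kr) + 0.68·u(0 kr) = 0.32.
The second indifference gives u(6,214 kr) = 0.75·u(10,000 kr) + 0.25·u(3,837 kr) = 0.75·1.00 + 0.25·0.32 = 0.8300.

0.830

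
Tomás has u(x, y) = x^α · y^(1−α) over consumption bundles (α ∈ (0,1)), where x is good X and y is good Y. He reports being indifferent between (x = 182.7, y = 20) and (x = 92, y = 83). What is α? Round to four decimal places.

The Cobb–Douglas utilities coincide, so 182.7^α·20^(1−α) = 92^α·83^(1−α).
Taking logs: α·ln 182.7 + (1−α)·ln 20 = α·ln 92 + (1−α)·ln 83, i.e. α·0.6860569 = (1−α)·1.4231083.
So α/(1−α) = (1.4231083)/(0.6860569) = 2.0743298, and α = 2.0743298/3.0743298 ≈ 0.6747.

α ≈ 0.6747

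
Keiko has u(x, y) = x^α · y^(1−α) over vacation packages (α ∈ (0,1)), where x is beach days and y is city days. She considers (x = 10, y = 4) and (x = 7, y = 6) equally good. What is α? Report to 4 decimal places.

Set the two utilities equal: 10^α·4^(1−α) = 7^α·6^(1−α).
Taking logs: α·ln 10 + (1−α)·ln 4 = α·ln 7 + (1−α)·ln 6, i.e. α·0.3566749 = (1−α)·0.4054651.
With A = 0.3566749 and B = 0.4054651: α·A = (1−α)·B, so α = B/(A+B) = 0.4054651/0.7621400 ≈ 0.5320.

α ≈ 0.5320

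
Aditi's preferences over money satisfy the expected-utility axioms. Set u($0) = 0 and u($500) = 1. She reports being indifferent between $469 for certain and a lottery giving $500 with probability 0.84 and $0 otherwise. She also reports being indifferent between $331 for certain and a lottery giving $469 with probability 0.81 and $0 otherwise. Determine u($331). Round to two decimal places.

First, u($469) = 0.84·u($500) + 0.16·u($0) = 0.84.
Then u($331) = 0.81·u($469) + 0.19·u($0) = 0.81·0.84 + 0.19·0.00 = 0.6804.

0.68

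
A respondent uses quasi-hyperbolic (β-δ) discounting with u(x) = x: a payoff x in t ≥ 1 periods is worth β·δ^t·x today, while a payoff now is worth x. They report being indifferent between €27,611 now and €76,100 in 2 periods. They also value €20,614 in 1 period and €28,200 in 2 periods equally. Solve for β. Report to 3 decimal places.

β ≈ 0.679

Both payoffs in the second observation are in the future, so β drops out: δ^1·20614 = δ^2·28200 ⇒ δ = 20614/28200 = 0.73099.
The first indifference: 27611 = β·δ^2·76100, so β = 27611/(δ^2·76100) = 27611/(0.53435·76100) ≈ 0.679.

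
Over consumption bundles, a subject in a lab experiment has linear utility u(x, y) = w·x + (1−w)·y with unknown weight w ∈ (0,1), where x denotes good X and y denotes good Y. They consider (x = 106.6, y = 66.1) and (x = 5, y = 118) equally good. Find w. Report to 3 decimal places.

w = 0.338

u(106.6,66.1) = u(5,118) means w·106.6 + (1−w)·66.1 = w·5 + (1−w)·118.
Rearranging, 101.6·w − 51.9·(1−w) = 0.
Hence w = 51.9/(101.6+51.9) = 51.9/153.5 = 0.338.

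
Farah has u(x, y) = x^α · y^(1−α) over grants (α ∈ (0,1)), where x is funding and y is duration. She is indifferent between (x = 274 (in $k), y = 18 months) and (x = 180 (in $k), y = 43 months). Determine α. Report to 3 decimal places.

α ≈ 0.675

Set the two utilities equal: 274^α·18^(1−α) = 180^α·43^(1−α).
(274/180)^α = (43/18)^(1−α); take logs: α·ln(274/180) = (1−α)·ln(43/18), i.e. α·0.420171 = (1−α)·0.870828.
With A = 0.420171 and B = 0.870828: α·A = (1−α)·B, so α = B/(A+B) = 0.870828/1.290999 ≈ 0.675.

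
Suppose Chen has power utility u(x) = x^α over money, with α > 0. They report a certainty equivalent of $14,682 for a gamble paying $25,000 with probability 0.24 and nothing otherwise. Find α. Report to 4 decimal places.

α ≈ 2.6813

The lottery's expected utility is 0.24·u(25000) + 0.76·u(0) = 0.24·25000^α (since u(0) = 0 for α > 0).
Indifference: 14682^α = 0.24·25000^α, so (14682/25000)^α = 0.24.
Take logs: α = ln 0.24 / ln(14682/25000) ≈ 2.681272.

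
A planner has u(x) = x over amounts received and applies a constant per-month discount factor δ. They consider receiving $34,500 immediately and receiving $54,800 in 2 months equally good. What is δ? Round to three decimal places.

Indifference means u(34500) = δ^2 · u(54800), so δ^2 = u(34500)/u(54800).
With u(x) = x: δ^2 = 34500/54800 = 0.62956.
Hence δ = (0.62956)^(1/2) = 0.79345.

δ ≈ 0.793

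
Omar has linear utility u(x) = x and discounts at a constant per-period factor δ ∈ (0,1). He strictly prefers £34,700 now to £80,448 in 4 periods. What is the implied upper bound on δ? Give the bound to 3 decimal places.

The preference means 34700 > δ^4·80448.
Dividing by 80448: δ^4 < 0.43133. Both sides are positive, so the 4th root keeps the direction.
δ < 0.43133^(1/4) = 0.810.

δ < 0.810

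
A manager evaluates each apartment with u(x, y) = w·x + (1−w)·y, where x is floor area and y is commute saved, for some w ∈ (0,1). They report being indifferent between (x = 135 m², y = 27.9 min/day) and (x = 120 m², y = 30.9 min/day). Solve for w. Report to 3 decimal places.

w = 0.167

Equating utilities: w·135 + (1−w)·27.9 = w·120 + (1−w)·30.9.
w·(135−120) = (1−w)·(30.9−27.9), i.e. w·15 = (1−w)·3.
The marginal rate of substitution is 3/15, so w = 3/(15+3) = 0.167.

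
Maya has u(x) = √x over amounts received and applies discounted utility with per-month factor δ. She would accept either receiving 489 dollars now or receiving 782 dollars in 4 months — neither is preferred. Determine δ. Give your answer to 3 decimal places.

Equating discounted utilities: u(489) = δ^4·u(782) ⇒ δ^4 = u(489)/u(782).
With u(x) = √x: δ^4 = √489/√782 = √(489/782) = 0.79077.
Taking the 4th root: δ = 0.79077^(1/4) ≈ 0.943.

δ ≈ 0.943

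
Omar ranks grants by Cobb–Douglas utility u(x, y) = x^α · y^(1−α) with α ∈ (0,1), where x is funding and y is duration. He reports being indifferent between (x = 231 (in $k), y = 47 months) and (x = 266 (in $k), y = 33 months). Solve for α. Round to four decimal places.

α ≈ 0.7148

Set the two utilities equal: 231^α·47^(1−α) = 266^α·33^(1−α).
Taking logs: α·ln 231 + (1−α)·ln 47 = α·ln 266 + (1−α)·ln 33, i.e. α·-0.1410786 = (1−α)·-0.3536400.
Thus α·(-0.4947186) = -0.3536400, so α = -0.3536400/-0.4947186 ≈ 0.7148.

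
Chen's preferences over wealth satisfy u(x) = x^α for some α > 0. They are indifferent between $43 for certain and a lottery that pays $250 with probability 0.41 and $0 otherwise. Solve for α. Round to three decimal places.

α ≈ 0.507

The lottery's expected utility is 0.41·u(250) + 0.59·u(0) = 0.41·250^α (since u(0) = 0 for α > 0).
Setting u(43) equal to that: 43^α = 0.41·250^α ⇒ (43/250)^α = 0.41.
Take logs: α = ln 0.41 / ln(43/250) ≈ 0.50651.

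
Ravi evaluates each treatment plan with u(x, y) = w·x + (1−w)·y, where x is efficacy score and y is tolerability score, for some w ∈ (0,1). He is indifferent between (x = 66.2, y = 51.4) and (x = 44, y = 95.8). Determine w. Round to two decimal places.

w = 0.67

Indifference: w·66.2 + (1−w)·51.4 = w·44 + (1−w)·95.8.
Collecting terms: w·22.2 = (1−w)·44.4.
So w/(1−w) = 44.4/22.2 = 2.0000, giving w = 44.4/(22.2+44.4) = 0.67.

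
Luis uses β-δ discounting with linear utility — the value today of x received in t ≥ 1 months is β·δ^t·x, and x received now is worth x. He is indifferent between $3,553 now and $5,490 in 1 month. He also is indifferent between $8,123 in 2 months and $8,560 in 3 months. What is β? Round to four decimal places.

β ≈ 0.6820

From the later pair, β·δ^2·8123 = β·δ^3·8560; dividing through, δ = 8123/8560 = 0.94895.
Now use the now-vs-future pair: 3553 = β·δ·5490 gives β = 3553/(0.94895·5490) ≈ 0.6820.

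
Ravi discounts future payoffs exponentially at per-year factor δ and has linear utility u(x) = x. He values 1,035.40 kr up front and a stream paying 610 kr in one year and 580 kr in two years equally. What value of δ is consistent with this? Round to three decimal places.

δ ≈ 0.910

Equating present values: 1035.40 = 610δ + 580δ².
That is, 580δ² + 610δ − 1035.40 = 0, a quadratic in δ.
The positive root is δ = [−610 + √(610² + 4·580·1035.40)] / (2·580) = (−610 + 1665.601)/1160 ≈ 0.910.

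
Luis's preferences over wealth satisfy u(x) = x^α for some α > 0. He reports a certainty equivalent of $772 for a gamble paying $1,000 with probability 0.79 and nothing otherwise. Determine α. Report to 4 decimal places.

Since u(0) = 0, the lottery's EU is 0.79·1000^α.
Indifference: 772^α = 0.79·1000^α, so (772/1000)^α = 0.79.
α = ln(0.79) / ln(772/1000) = -0.2357223/-0.2587707 ≈ 0.9109.

α ≈ 0.9109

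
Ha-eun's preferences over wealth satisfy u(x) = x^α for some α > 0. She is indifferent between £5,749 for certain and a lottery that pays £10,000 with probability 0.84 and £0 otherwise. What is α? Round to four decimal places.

α ≈ 0.3150

EU(lottery) = 0.84·10000^α + 0.16·0 = 0.84·10000^α.
Setting u(5749) equal to that: 5749^α = 0.84·10000^α ⇒ (5749/10000)^α = 0.84.
α = ln(0.84) / ln(5749/10000) = -0.1743534/-0.5535592 ≈ 0.3150.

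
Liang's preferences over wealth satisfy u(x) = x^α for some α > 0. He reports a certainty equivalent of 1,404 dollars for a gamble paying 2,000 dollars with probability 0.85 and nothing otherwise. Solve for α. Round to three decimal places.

α ≈ 0.459

EU(lottery) = 0.85·2000^α + 0.15·0 = 0.85·2000^α.
Setting u(1404) equal to that: 1404^α = 0.85·2000^α ⇒ (1404/2000)^α = 0.85.
Taking logs: α·ln(1404/2000) = ln(0.85), so α = -0.162519 / -0.353822 ≈ 0.459.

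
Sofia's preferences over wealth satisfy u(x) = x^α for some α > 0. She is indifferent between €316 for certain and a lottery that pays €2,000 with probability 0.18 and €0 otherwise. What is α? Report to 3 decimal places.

The lottery's expected utility is 0.18·u(2000) + 0.82·u(0) = 0.18·2000^α (since u(0) = 0 for α > 0).
Indifference: 316^α = 0.18·2000^α, so (316/2000)^α = 0.18.
Taking logs: α·ln(316/2000) = ln(0.18), so α = -1.714798 / -1.845160 ≈ 0.929.

α ≈ 0.929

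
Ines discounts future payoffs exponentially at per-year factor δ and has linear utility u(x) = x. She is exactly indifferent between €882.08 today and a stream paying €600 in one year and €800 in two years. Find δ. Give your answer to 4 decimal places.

Equating present values: 882.08 = 600δ + 800δ².
Rearranged: 800δ² + 600δ − 882.08 = 0.
δ = (−600 + √(600² + 4·800·882.08)) / (2·800) = (−600 + √3182656.00) / 1600 ≈ 0.7400.

δ ≈ 0.7400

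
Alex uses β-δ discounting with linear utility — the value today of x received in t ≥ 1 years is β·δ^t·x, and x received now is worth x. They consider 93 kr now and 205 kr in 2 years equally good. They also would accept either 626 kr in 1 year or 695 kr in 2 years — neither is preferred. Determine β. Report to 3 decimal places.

β ≈ 0.559

Both payoffs in the second observation are in the future, so β drops out: δ^1·626 = δ^2·695 ⇒ δ = 626/695 = 0.90072.
Substituting δ into 93 = β·δ^2·205: β = 93/(166.316) ≈ 0.559.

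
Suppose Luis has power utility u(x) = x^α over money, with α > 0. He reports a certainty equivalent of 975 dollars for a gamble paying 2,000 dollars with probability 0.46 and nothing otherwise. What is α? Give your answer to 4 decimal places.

α ≈ 1.0808

The lottery's expected utility is 0.46·u(2000) + 0.54·u(0) = 0.46·2000^α (since u(0) = 0 for α > 0).
Equating: 975^α = 0.46·2000^α, i.e. 0.4875^α = 0.46.
α = ln(0.46) / ln(975/2000) = -0.7765288/-0.7184650 ≈ 1.0808.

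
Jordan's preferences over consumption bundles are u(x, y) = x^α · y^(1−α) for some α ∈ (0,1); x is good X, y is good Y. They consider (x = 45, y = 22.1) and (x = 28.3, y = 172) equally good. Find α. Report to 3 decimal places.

α ≈ 0.816

Set the two utilities equal: 45^α·22.1^(1−α) = 28.3^α·172^(1−α).
(45/28.3)^α = (172/22.1)^(1−α); take logs: α·ln(45/28.3) = (1−α)·ln(172/22.1), i.e. α·0.463801 = (1−α)·2.051917.
Thus α·(2.515718) = 2.051917, so α = 2.051917/2.515718 ≈ 0.816.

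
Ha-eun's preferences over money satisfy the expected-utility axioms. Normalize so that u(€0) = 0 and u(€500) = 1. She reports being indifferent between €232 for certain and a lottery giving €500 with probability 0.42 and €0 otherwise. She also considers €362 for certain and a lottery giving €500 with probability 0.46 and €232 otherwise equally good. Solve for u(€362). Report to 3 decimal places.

From the first indifference, u(€232) = 0.42·u(€500) + 0.58·u(€0) = 0.42·1 + 0.58·0 = 0.42.
Then u(€362) = 0.46·u(€500) + 0.54·u(€232) = 0.46·1.00 + 0.54·0.42 = 0.6868.

0.687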